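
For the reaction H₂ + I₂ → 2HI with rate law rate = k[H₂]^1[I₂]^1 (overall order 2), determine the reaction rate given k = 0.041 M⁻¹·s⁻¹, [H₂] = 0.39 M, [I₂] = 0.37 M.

0.005916 M/s

Step 1: The rate law is rate = k[H₂]^1[I₂]^1, overall order = 1+1 = 2
Step 2: Substitute values: rate = 0.041 × (0.39)^1 × (0.37)^1
Step 3: rate = 0.041 × 0.39 × 0.37 = 0.0059163 M/s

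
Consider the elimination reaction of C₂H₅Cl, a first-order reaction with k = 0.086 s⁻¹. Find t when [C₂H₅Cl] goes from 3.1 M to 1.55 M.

8.06 s

Step 1: For first-order: t = ln([C₂H₅Cl]₀/[C₂H₅Cl])/k
Step 2: t = ln(3.1/1.55)/0.086
Step 3: t = ln(2)/0.086
Step 4: t = 0.6931/0.086 = 8.06 s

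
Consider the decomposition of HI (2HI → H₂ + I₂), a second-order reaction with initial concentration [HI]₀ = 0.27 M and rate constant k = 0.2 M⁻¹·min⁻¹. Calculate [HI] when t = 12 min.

0.1638 M

Step 1: For a second-order reaction: 1/[HI] = 1/[HI]₀ + kt
Step 2: 1/[HI] = 1/0.27 + 0.2 × 12
Step 3: 1/[HI] = 3.704 + 2.4 = 6.104
Step 4: [HI] = 1/6.104 = 0.1638 M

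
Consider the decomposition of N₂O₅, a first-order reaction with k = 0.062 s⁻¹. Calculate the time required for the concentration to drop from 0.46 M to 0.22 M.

11.9 s

Step 1: For first-order: t = ln([N₂O₅]₀/[N₂O₅])/k
Step 2: t = ln(0.46/0.22)/0.062
Step 3: t = ln(2.091)/0.062
Step 4: t = 0.7376/0.062 = 11.9 s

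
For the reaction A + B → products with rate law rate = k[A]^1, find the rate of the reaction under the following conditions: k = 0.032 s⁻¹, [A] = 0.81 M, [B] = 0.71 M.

0.02592 M/s

Step 1: The rate law is rate = k[A]^1
Step 2: Note that the rate does not depend on [B] (zero order in B).
Step 3: rate = 0.032 × (0.81)^1 = 0.02592 M/s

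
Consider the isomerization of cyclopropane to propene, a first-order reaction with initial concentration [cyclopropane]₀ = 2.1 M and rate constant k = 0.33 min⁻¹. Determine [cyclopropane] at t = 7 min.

0.2084 M

Step 1: For a first-order reaction: [cyclopropane] = [cyclopropane]₀ × e^(-kt)
Step 2: [cyclopropane] = 2.1 × e^(-0.33 × 7)
Step 3: [cyclopropane] = 2.1 × e^(-2.31)
Step 4: [cyclopropane] = 2.1 × 0.0992613 = 0.2084 M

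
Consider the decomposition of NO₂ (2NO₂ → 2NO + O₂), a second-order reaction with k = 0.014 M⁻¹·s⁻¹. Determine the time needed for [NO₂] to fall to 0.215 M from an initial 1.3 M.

277.3 s

Step 1: For second-order: t = (1/[NO₂] - 1/[NO₂]₀)/k
Step 2: t = (1/0.215 - 1/1.3)/0.014
Step 3: t = (4.651 - 0.7692)/0.014
Step 4: t = 3.882/0.014 = 277.3 s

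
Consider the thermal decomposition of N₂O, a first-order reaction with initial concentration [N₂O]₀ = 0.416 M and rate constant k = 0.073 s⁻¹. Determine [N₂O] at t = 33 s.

0.0374 M

Step 1: For a first-order reaction: [N₂O] = [N₂O]₀ × e^(-kt)
Step 2: [N₂O] = 0.416 × e^(-0.073 × 33)
Step 3: [N₂O] = 0.416 × e^(-2.409)
Step 4: [N₂O] = 0.416 × 0.0899052 = 0.0374 M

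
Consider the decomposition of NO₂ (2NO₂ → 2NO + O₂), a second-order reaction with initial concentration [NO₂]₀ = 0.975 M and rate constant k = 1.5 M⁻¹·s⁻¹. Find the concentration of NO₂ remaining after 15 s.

0.04251 M

Step 1: For a second-order reaction: 1/[NO₂] = 1/[NO₂]₀ + kt
Step 2: 1/[NO₂] = 1/0.975 + 1.5 × 15
Step 3: 1/[NO₂] = 1.026 + 22.5 = 23.53
Step 4: [NO₂] = 1/23.53 = 0.04251 M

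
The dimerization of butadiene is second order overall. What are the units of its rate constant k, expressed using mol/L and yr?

(mol/L)⁻¹·yr⁻¹

Step 1: For overall order n, rate = k × (concentration)^n.
Step 2: Rate has units mol/L·yr⁻¹; concentration term has units (mol/L)^2.
Step 3: k = rate / (concentration)^n, so units of k = (mol/L)^(1-2)·yr⁻¹ = (mol/L)⁻¹·yr⁻¹.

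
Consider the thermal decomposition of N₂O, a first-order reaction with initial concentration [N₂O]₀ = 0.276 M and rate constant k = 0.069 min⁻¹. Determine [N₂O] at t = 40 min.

0.01747 M

Step 1: For a first-order reaction: [N₂O] = [N₂O]₀ × e^(-kt)
Step 2: [N₂O] = 0.276 × e^(-0.069 × 40)
Step 3: [N₂O] = 0.276 × e^(-2.76)
Step 4: [N₂O] = 0.276 × 0.0632918 = 0.01747 M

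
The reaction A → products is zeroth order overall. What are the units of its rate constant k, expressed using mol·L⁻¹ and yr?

mol·L⁻¹·yr⁻¹

Step 1: For overall order n, rate = k × (concentration)^n.
Step 2: Rate has units mol·L⁻¹·yr⁻¹; concentration term has units (mol·L⁻¹)^0.
Step 3: k = rate / (concentration)^n, so units of k = (mol·L⁻¹)^(1-0)·yr⁻¹ = mol·L⁻¹·yr⁻¹.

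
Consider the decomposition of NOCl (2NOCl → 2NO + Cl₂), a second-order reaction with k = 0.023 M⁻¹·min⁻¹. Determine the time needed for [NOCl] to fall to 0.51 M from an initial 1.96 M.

63.07 min

Step 1: For second-order: t = (1/[NOCl] - 1/[NOCl]₀)/k
Step 2: t = (1/0.51 - 1/1.96)/0.023
Step 3: t = (1.961 - 0.5102)/0.023
Step 4: t = 1.451/0.023 = 63.07 min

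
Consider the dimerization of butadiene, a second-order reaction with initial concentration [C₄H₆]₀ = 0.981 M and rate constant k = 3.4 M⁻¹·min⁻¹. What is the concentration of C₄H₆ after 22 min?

0.01319 M

Step 1: For a second-order reaction: 1/[C₄H₆] = 1/[C₄H₆]₀ + kt
Step 2: 1/[C₄H₆] = 1/0.981 + 3.4 × 22
Step 3: 1/[C₄H₆] = 1.019 + 74.8 = 75.82
Step 4: [C₄H₆] = 1/75.82 = 0.01319 M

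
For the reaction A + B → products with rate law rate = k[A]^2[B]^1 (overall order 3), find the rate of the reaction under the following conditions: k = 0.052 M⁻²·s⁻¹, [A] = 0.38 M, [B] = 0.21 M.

0.001577 M/s

Step 1: The rate law is rate = k[A]^2[B]^1, overall order = 2+1 = 3
Step 2: Substitute values: rate = 0.052 × (0.38)^2 × (0.21)^1
Step 3: rate = 0.052 × 0.1444 × 0.21 = 0.00157685 M/s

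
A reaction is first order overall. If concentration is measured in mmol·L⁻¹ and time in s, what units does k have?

s⁻¹

Step 1: For overall order n, rate = k × (concentration)^n.
Step 2: Rate has units mmol·L⁻¹·s⁻¹; concentration term has units (mmol·L⁻¹)^1.
Step 3: k = rate / (concentration)^n, so units of k = (mmol·L⁻¹)^(1-1)·s⁻¹ = s⁻¹.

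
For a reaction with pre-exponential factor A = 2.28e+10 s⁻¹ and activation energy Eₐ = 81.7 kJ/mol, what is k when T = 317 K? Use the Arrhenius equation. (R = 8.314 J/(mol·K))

7.85e-04 s⁻¹

Step 1: Use the Arrhenius equation: k = A × exp(-Eₐ/RT)
Step 2: Convert Eₐ to J/mol: 81.7 kJ/mol = 81700 J/mol
Step 3: Calculate the exponent: -Eₐ/(RT) = -81700/(8.314 × 317) = -30.99936
Step 4: k = 2.28e+10 × exp(-30.99936)
Step 5: k = 2.28e+10 × 3.44468e-14 = 7.8539e-04 s⁻¹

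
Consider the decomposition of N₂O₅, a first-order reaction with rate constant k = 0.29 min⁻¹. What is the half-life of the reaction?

2.39 min

Step 1: For a first-order reaction, t₁/₂ = ln(2)/k
Step 2: t₁/₂ = ln(2)/0.29
Step 3: t₁/₂ = 0.6931/0.29 = 2.39 min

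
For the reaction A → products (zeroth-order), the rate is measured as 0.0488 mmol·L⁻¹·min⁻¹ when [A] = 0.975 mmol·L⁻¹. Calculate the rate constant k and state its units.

0.0488 mmol·L⁻¹·min⁻¹

Step 1: For a zeroth-order reaction, rate = k (independent of concentration).
Step 2: k = rate = 0.0488 mmol·L⁻¹·min⁻¹.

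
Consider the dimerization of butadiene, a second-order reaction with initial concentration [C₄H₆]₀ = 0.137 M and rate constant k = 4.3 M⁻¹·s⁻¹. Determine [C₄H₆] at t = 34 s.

0.006515 M

Step 1: For a second-order reaction: 1/[C₄H₆] = 1/[C₄H₆]₀ + kt
Step 2: 1/[C₄H₆] = 1/0.137 + 4.3 × 34
Step 3: 1/[C₄H₆] = 7.299 + 146.2 = 153.5
Step 4: [C₄H₆] = 1/153.5 = 0.006515 M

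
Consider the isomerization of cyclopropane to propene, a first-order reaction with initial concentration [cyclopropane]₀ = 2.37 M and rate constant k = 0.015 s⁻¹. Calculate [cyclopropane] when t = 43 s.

1.243 M

Step 1: For a first-order reaction: [cyclopropane] = [cyclopropane]₀ × e^(-kt)
Step 2: [cyclopropane] = 2.37 × e^(-0.015 × 43)
Step 3: [cyclopropane] = 2.37 × e^(-0.645)
Step 4: [cyclopropane] = 2.37 × 0.524663 = 1.243 M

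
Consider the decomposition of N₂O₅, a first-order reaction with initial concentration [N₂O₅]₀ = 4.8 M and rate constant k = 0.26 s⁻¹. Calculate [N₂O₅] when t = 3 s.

2.2 M

Step 1: For a first-order reaction: [N₂O₅] = [N₂O₅]₀ × e^(-kt)
Step 2: [N₂O₅] = 4.8 × e^(-0.26 × 3)
Step 3: [N₂O₅] = 4.8 × e^(-0.78)
Step 4: [N₂O₅] = 4.8 × 0.458406 = 2.2 M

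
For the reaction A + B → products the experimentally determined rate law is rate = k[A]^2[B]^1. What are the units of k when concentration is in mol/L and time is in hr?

(mol/L)⁻²·hr⁻¹

Step 1: Overall order = 2 + 1 = 3.
Step 2: rate has units mol/L·hr⁻¹; [A]^2[B]^1 has units (mol/L)^3.
Step 3: k = rate/([A]^2[B]^1), so units of k = (mol/L)^(1-3)·hr⁻¹ = (mol/L)⁻²·hr⁻¹.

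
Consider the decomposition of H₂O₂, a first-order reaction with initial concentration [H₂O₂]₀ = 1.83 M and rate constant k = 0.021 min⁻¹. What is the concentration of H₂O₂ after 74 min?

0.3869 M

Step 1: For a first-order reaction: [H₂O₂] = [H₂O₂]₀ × e^(-kt)
Step 2: [H₂O₂] = 1.83 × e^(-0.021 × 74)
Step 3: [H₂O₂] = 1.83 × e^(-1.554)
Step 4: [H₂O₂] = 1.83 × 0.211401 = 0.3869 M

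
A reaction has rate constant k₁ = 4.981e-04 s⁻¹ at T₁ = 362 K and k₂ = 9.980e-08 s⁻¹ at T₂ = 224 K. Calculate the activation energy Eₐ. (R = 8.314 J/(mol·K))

41.6 kJ/mol

Step 1: Use the two-temperature Arrhenius form: ln(k₂/k₁) = -Eₐ/R × (1/T₂ - 1/T₁)
Step 2: ln(k₂/k₁) = ln(9.980e-08/4.981e-04) = ln(0.000200361) = -8.51539
Step 3: 1/T₂ - 1/T₁ = 1/224 - 1/362 = 1.701855e-03 K⁻¹
Step 4: Eₐ = -R × ln(k₂/k₁) / (1/T₂ - 1/T₁) = -8.314 × -8.51539 / 1.701855e-03
Step 5: Eₐ = 4.1600e+04 J/mol = 41.6 kJ/mol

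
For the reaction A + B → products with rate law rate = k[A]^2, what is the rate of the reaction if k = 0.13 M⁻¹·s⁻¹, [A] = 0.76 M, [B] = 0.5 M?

0.07509 M/s

Step 1: The rate law is rate = k[A]^2
Step 2: Note that the rate does not depend on [B] (zero order in B).
Step 3: rate = 0.13 × (0.76)^2 = 0.075088 M/s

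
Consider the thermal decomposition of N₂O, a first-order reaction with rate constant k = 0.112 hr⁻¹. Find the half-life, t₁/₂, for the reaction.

6.189 hr

Step 1: For a first-order reaction, t₁/₂ = ln(2)/k
Step 2: t₁/₂ = ln(2)/0.112
Step 3: t₁/₂ = 0.6931/0.112 = 6.189 hr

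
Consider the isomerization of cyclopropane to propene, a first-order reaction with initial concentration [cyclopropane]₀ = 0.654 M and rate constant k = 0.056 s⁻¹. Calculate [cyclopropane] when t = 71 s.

0.01227 M

Step 1: For a first-order reaction: [cyclopropane] = [cyclopropane]₀ × e^(-kt)
Step 2: [cyclopropane] = 0.654 × e^(-0.056 × 71)
Step 3: [cyclopropane] = 0.654 × e^(-3.976)
Step 4: [cyclopropane] = 0.654 × 0.0187605 = 0.01227 M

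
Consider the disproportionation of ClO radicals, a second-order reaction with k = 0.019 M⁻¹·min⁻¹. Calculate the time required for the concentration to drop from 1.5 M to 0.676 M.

42.77 min

Step 1: For second-order: t = (1/[ClO] - 1/[ClO]₀)/k
Step 2: t = (1/0.676 - 1/1.5)/0.019
Step 3: t = (1.479 - 0.6667)/0.019
Step 4: t = 0.8126/0.019 = 42.77 min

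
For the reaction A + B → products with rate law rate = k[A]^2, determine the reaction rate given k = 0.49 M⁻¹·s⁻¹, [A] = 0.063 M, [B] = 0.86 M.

0.001945 M/s

Step 1: The rate law is rate = k[A]^2
Step 2: Note that the rate does not depend on [B] (zero order in B).
Step 3: rate = 0.49 × (0.063)^2 = 0.00194481 M/s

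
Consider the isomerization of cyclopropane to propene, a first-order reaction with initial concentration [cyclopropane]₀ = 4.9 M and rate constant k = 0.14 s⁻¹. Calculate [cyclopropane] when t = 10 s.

1.208 M

Step 1: For a first-order reaction: [cyclopropane] = [cyclopropane]₀ × e^(-kt)
Step 2: [cyclopropane] = 4.9 × e^(-0.14 × 10)
Step 3: [cyclopropane] = 4.9 × e^(-1.4)
Step 4: [cyclopropane] = 4.9 × 0.246597 = 1.208 M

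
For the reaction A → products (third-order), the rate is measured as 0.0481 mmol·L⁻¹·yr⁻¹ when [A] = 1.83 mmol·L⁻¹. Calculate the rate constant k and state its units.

0.007849 (mmol·L⁻¹)⁻²·yr⁻¹

Step 1: rate = k[A]^3, so k = rate / [A]^3.
Step 2: k = 0.0481 / (1.83)^3 = 0.0481 / 6.128.
Step 3: k = 0.007849 (mmol·L⁻¹)⁻²·yr⁻¹.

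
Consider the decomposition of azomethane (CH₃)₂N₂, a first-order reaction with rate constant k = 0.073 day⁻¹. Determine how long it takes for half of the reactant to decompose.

9.495 day

Step 1: For a first-order reaction, t₁/₂ = ln(2)/k
Step 2: t₁/₂ = ln(2)/0.073
Step 3: t₁/₂ = 0.6931/0.073 = 9.495 day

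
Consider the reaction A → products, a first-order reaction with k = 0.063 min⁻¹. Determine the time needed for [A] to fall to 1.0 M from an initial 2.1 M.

11.78 min

Step 1: For first-order: t = ln([A]₀/[A])/k
Step 2: t = ln(2.1/1.0)/0.063
Step 3: t = ln(2.1)/0.063
Step 4: t = 0.7419/0.063 = 11.78 min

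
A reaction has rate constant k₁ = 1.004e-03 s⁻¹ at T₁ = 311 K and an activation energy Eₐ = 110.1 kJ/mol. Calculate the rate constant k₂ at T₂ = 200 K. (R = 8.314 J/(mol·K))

5.473e-14 s⁻¹

Step 1: Use the two-temperature Arrhenius form: ln(k₂/k₁) = -Eₐ/R × (1/T₂ - 1/T₁)
Step 2: Convert Eₐ to J/mol: 110.1 kJ/mol = 110100 J/mol
Step 3: 1/T₂ - 1/T₁ = 1/200 - 1/311 = 1.784566e-03 K⁻¹
Step 4: ln(k₂/k₁) = -110100/8.314 × 1.784566e-03 = -23.63251
Step 5: k₂ = k₁ × exp(-23.63251) = 1.004e-03 × 5.45169e-11 = 5.473e-14 s⁻¹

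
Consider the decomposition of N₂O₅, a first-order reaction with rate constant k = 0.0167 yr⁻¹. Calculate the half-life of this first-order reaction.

41.51 yr

Step 1: For a first-order reaction, t₁/₂ = ln(2)/k
Step 2: t₁/₂ = ln(2)/0.0167
Step 3: t₁/₂ = 0.6931/0.0167 = 41.51 yr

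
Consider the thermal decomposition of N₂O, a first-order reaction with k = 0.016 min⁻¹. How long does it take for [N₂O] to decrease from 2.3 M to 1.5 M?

26.72 min

Step 1: For first-order: t = ln([N₂O]₀/[N₂O])/k
Step 2: t = ln(2.3/1.5)/0.016
Step 3: t = ln(1.533)/0.016
Step 4: t = 0.4274/0.016 = 26.72 min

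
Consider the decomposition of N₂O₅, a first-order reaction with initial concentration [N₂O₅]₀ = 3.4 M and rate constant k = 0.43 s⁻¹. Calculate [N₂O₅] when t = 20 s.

0.000626 M

Step 1: For a first-order reaction: [N₂O₅] = [N₂O₅]₀ × e^(-kt)
Step 2: [N₂O₅] = 3.4 × e^(-0.43 × 20)
Step 3: [N₂O₅] = 3.4 × e^(-8.6)
Step 4: [N₂O₅] = 3.4 × 0.000184106 = 0.000626 M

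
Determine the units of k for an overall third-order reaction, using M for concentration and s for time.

M⁻²·s⁻¹

Step 1: For overall order n, rate = k × (concentration)^n.
Step 2: Rate has units M·s⁻¹; concentration term has units M^3.
Step 3: k = rate / (concentration)^n, so units of k = M^(1-3)·s⁻¹ = M⁻²·s⁻¹.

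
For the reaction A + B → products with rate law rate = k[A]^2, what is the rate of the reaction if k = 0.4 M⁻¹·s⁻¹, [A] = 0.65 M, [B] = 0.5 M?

0.169 M/s

Step 1: The rate law is rate = k[A]^2
Step 2: Note that the rate does not depend on [B] (zero order in B).
Step 3: rate = 0.4 × (0.65)^2 = 0.169 M/s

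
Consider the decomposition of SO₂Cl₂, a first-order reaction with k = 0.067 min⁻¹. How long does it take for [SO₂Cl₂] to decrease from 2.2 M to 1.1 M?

10.35 min

Step 1: For first-order: t = ln([SO₂Cl₂]₀/[SO₂Cl₂])/k
Step 2: t = ln(2.2/1.1)/0.067
Step 3: t = ln(2)/0.067
Step 4: t = 0.6931/0.067 = 10.35 min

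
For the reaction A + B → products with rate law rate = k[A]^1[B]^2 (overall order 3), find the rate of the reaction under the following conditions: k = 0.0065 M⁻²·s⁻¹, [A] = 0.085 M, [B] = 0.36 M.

7.16e-05 M/s

Step 1: The rate law is rate = k[A]^1[B]^2, overall order = 1+2 = 3
Step 2: Substitute values: rate = 0.0065 × (0.085)^1 × (0.36)^2
Step 3: rate = 0.0065 × 0.085 × 0.1296 = 7.1604e-05 M/s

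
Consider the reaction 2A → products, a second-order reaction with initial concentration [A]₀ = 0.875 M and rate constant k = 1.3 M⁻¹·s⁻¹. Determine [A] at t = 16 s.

0.04557 M

Step 1: For a second-order reaction: 1/[A] = 1/[A]₀ + kt
Step 2: 1/[A] = 1/0.875 + 1.3 × 16
Step 3: 1/[A] = 1.143 + 20.8 = 21.94
Step 4: [A] = 1/21.94 = 0.04557 M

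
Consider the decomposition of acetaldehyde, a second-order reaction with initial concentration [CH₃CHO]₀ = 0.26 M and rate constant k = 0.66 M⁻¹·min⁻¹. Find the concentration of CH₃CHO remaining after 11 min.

0.09004 M

Step 1: For a second-order reaction: 1/[CH₃CHO] = 1/[CH₃CHO]₀ + kt
Step 2: 1/[CH₃CHO] = 1/0.26 + 0.66 × 11
Step 3: 1/[CH₃CHO] = 3.846 + 7.26 = 11.11
Step 4: [CH₃CHO] = 1/11.11 = 0.09004 M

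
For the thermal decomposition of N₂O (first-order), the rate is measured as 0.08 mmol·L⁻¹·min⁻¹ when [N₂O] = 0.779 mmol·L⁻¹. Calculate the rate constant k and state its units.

0.1027 min⁻¹

Step 1: rate = k[N₂O]^1, so k = rate / [N₂O]^1.
Step 2: k = 0.08 / (0.779)^1 = 0.08 / 0.779.
Step 3: k = 0.1027 min⁻¹.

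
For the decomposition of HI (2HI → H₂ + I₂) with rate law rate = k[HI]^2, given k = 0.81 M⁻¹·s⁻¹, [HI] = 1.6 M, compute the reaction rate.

2.074 M/s

Step 1: Identify the rate law: rate = k[HI]^2
Step 2: Substitute values: rate = 0.81 × (1.6)^2
Step 3: Calculate: rate = 0.81 × 2.56 = 2.0736 M/s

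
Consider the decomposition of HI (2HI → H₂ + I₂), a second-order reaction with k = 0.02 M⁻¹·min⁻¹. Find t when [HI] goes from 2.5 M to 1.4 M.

15.71 min

Step 1: For second-order: t = (1/[HI] - 1/[HI]₀)/k
Step 2: t = (1/1.4 - 1/2.5)/0.02
Step 3: t = (0.7143 - 0.4)/0.02
Step 4: t = 0.3143/0.02 = 15.71 min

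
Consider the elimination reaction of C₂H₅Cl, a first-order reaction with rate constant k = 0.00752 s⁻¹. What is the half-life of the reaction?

92.17 s

Step 1: For a first-order reaction, t₁/₂ = ln(2)/k
Step 2: t₁/₂ = ln(2)/0.00752
Step 3: t₁/₂ = 0.6931/0.00752 = 92.17 s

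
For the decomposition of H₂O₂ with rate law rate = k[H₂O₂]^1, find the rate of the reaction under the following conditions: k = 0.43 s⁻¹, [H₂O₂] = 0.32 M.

0.1376 M/s

Step 1: Identify the rate law: rate = k[H₂O₂]^1
Step 2: Substitute values: rate = 0.43 × (0.32)^1
Step 3: Calculate: rate = 0.43 × 0.32 = 0.1376 M/s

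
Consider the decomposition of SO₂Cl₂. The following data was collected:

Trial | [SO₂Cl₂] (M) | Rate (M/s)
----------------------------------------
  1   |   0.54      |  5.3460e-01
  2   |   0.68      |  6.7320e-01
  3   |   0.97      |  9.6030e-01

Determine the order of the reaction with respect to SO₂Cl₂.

first order (1)

Step 1: Compare trials to find order n where rate₂/rate₁ = ([SO₂Cl₂]₂/[SO₂Cl₂]₁)^n
Step 2: rate₂/rate₁ = 6.7320e-01/5.3460e-01 = 1.259
Step 3: [SO₂Cl₂]₂/[SO₂Cl₂]₁ = 0.68/0.54 = 1.259
Step 4: n = ln(1.259)/ln(1.259) = 1.00 ≈ 1
Step 5: The reaction is first order in SO₂Cl₂.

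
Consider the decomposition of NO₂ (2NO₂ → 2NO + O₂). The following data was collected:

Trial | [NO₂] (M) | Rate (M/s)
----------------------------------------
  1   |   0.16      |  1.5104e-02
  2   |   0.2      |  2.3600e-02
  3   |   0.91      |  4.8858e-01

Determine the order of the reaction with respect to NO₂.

second order (2)

Step 1: Compare trials to find order n where rate₂/rate₁ = ([NO₂]₂/[NO₂]₁)^n
Step 2: rate₂/rate₁ = 2.3600e-02/1.5104e-02 = 1.563
Step 3: [NO₂]₂/[NO₂]₁ = 0.2/0.16 = 1.25
Step 4: n = ln(1.563)/ln(1.25) = 2.00 ≈ 2
Step 5: The reaction is second order in NO₂.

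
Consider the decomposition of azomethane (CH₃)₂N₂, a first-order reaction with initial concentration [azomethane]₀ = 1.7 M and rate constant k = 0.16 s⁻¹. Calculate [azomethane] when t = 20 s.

0.0693 M

Step 1: For a first-order reaction: [azomethane] = [azomethane]₀ × e^(-kt)
Step 2: [azomethane] = 1.7 × e^(-0.16 × 20)
Step 3: [azomethane] = 1.7 × e^(-3.2)
Step 4: [azomethane] = 1.7 × 0.0407622 = 0.0693 M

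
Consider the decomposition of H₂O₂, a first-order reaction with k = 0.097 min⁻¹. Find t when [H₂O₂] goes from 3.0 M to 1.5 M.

7.146 min

Step 1: For first-order: t = ln([H₂O₂]₀/[H₂O₂])/k
Step 2: t = ln(3.0/1.5)/0.097
Step 3: t = ln(2)/0.097
Step 4: t = 0.6931/0.097 = 7.146 min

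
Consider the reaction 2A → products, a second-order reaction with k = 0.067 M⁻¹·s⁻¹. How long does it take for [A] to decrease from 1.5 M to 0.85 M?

7.609 s

Step 1: For second-order: t = (1/[A] - 1/[A]₀)/k
Step 2: t = (1/0.85 - 1/1.5)/0.067
Step 3: t = (1.176 - 0.6667)/0.067
Step 4: t = 0.5098/0.067 = 7.609 s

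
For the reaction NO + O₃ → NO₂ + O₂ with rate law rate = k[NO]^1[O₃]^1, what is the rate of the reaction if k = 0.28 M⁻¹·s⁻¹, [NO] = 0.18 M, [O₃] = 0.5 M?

0.0252 M/s

Step 1: The rate law is rate = k[NO]^1[O₃]^1
Step 2: Substitute: rate = 0.28 × (0.18)^1 × (0.5)^1
Step 3: rate = 0.28 × 0.18 × 0.5 = 0.0252 M/s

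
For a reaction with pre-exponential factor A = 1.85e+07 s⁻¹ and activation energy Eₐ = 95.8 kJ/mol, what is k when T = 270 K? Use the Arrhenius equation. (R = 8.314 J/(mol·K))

5.41e-12 s⁻¹

Step 1: Use the Arrhenius equation: k = A × exp(-Eₐ/RT)
Step 2: Convert Eₐ to J/mol: 95.8 kJ/mol = 95800 J/mol
Step 3: Calculate the exponent: -Eₐ/(RT) = -95800/(8.314 × 270) = -42.67679
Step 4: k = 1.85e+07 × exp(-42.67679)
Step 5: k = 1.85e+07 × 2.92217e-19 = 5.4060e-12 s⁻¹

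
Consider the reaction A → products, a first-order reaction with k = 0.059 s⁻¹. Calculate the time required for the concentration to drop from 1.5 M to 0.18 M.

35.94 s

Step 1: For first-order: t = ln([A]₀/[A])/k
Step 2: t = ln(1.5/0.18)/0.059
Step 3: t = ln(8.333)/0.059
Step 4: t = 2.12/0.059 = 35.94 s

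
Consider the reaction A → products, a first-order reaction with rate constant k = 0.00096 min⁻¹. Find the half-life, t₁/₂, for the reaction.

722 min

Step 1: For a first-order reaction, t₁/₂ = ln(2)/k
Step 2: t₁/₂ = ln(2)/0.00096
Step 3: t₁/₂ = 0.6931/0.00096 = 722 min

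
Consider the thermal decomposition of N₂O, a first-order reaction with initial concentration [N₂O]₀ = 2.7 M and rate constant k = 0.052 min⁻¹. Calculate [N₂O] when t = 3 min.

2.31 M

Step 1: For a first-order reaction: [N₂O] = [N₂O]₀ × e^(-kt)
Step 2: [N₂O] = 2.7 × e^(-0.052 × 3)
Step 3: [N₂O] = 2.7 × e^(-0.156)
Step 4: [N₂O] = 2.7 × 0.855559 = 2.31 M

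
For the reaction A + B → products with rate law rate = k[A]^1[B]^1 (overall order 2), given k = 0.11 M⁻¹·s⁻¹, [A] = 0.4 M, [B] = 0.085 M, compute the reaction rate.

0.00374 M/s

Step 1: The rate law is rate = k[A]^1[B]^1, overall order = 1+1 = 2
Step 2: Substitute values: rate = 0.11 × (0.4)^1 × (0.085)^1
Step 3: rate = 0.11 × 0.4 × 0.085 = 0.00374 M/s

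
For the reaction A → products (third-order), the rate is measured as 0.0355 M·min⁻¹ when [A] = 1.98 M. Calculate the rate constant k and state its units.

0.004573 M⁻²·min⁻¹

Step 1: rate = k[A]^3, so k = rate / [A]^3.
Step 2: k = 0.0355 / (1.98)^3 = 0.0355 / 7.762.
Step 3: k = 0.004573 M⁻²·min⁻¹.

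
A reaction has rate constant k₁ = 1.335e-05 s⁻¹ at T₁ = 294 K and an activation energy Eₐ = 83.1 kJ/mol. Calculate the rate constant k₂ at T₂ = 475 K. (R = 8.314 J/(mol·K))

5.645e+00 s⁻¹

Step 1: Use the two-temperature Arrhenius form: ln(k₂/k₁) = -Eₐ/R × (1/T₂ - 1/T₁)
Step 2: Convert Eₐ to J/mol: 83.1 kJ/mol = 83100 J/mol
Step 3: 1/T₂ - 1/T₁ = 1/475 - 1/294 = -1.296097e-03 K⁻¹
Step 4: ln(k₂/k₁) = -83100/8.314 × -1.296097e-03 = 12.95473
Step 5: k₂ = k₁ × exp(12.95473) = 1.335e-05 × 4.22832e+05 = 5.645e+00 s⁻¹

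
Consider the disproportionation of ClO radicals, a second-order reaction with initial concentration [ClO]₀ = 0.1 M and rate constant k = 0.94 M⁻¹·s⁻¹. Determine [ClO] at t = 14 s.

0.04318 M

Step 1: For a second-order reaction: 1/[ClO] = 1/[ClO]₀ + kt
Step 2: 1/[ClO] = 1/0.1 + 0.94 × 14
Step 3: 1/[ClO] = 10 + 13.16 = 23.16
Step 4: [ClO] = 1/23.16 = 0.04318 M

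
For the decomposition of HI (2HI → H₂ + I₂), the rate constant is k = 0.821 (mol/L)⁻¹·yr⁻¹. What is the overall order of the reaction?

second order (2)

Step 1: The units of k for an nth-order reaction are (concentration)^(1-n)·(time)⁻¹.
Step 2: Here k has units (mol/L)⁻¹·yr⁻¹, so the concentration exponent is -1.
Step 3: 1 - n = -1 ⇒ n = 2. The reaction is second order.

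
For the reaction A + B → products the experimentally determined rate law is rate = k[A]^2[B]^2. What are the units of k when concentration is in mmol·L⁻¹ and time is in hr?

(mmol·L⁻¹)⁻³·hr⁻¹

Step 1: Overall order = 2 + 2 = 4.
Step 2: rate has units mmol·L⁻¹·hr⁻¹; [A]^2[B]^2 has units (mmol·L⁻¹)^4.
Step 3: k = rate/([A]^2[B]^2), so units of k = (mmol·L⁻¹)^(1-4)·hr⁻¹ = (mmol·L⁻¹)⁻³·hr⁻¹.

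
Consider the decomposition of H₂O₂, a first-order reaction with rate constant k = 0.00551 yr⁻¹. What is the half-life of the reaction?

125.8 yr

Step 1: For a first-order reaction, t₁/₂ = ln(2)/k
Step 2: t₁/₂ = ln(2)/0.00551
Step 3: t₁/₂ = 0.6931/0.00551 = 125.8 yr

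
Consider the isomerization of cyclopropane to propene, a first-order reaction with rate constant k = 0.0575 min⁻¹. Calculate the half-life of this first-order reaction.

12.05 min

Step 1: For a first-order reaction, t₁/₂ = ln(2)/k
Step 2: t₁/₂ = ln(2)/0.0575
Step 3: t₁/₂ = 0.6931/0.0575 = 12.05 min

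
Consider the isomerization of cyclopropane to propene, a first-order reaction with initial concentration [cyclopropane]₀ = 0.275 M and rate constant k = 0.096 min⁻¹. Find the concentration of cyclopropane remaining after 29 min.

0.01699 M

Step 1: For a first-order reaction: [cyclopropane] = [cyclopropane]₀ × e^(-kt)
Step 2: [cyclopropane] = 0.275 × e^(-0.096 × 29)
Step 3: [cyclopropane] = 0.275 × e^(-2.784)
Step 4: [cyclopropane] = 0.275 × 0.0617908 = 0.01699 M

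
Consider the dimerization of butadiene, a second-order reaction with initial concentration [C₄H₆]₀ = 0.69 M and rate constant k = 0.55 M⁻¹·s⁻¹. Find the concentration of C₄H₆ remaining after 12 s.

0.1242 M

Step 1: For a second-order reaction: 1/[C₄H₆] = 1/[C₄H₆]₀ + kt
Step 2: 1/[C₄H₆] = 1/0.69 + 0.55 × 12
Step 3: 1/[C₄H₆] = 1.449 + 6.6 = 8.049
Step 4: [C₄H₆] = 1/8.049 = 0.1242 M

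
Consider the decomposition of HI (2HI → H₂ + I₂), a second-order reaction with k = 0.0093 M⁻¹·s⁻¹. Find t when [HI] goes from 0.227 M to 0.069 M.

1085 s

Step 1: For second-order: t = (1/[HI] - 1/[HI]₀)/k
Step 2: t = (1/0.069 - 1/0.227)/0.0093
Step 3: t = (14.49 - 4.405)/0.0093
Step 4: t = 10.09/0.0093 = 1085 s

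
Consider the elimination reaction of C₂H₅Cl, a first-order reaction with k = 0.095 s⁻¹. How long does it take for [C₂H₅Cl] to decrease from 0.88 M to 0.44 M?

7.296 s

Step 1: For first-order: t = ln([C₂H₅Cl]₀/[C₂H₅Cl])/k
Step 2: t = ln(0.88/0.44)/0.095
Step 3: t = ln(2)/0.095
Step 4: t = 0.6931/0.095 = 7.296 s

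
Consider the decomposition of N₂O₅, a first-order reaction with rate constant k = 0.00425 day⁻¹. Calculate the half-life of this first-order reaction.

163.1 day

Step 1: For a first-order reaction, t₁/₂ = ln(2)/k
Step 2: t₁/₂ = ln(2)/0.00425
Step 3: t₁/₂ = 0.6931/0.00425 = 163.1 day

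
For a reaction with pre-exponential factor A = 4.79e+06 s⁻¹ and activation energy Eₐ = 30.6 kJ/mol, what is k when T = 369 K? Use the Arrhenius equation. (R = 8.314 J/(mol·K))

2.23e+02 s⁻¹

Step 1: Use the Arrhenius equation: k = A × exp(-Eₐ/RT)
Step 2: Convert Eₐ to J/mol: 30.6 kJ/mol = 30600 J/mol
Step 3: Calculate the exponent: -Eₐ/(RT) = -30600/(8.314 × 369) = -9.97436
Step 4: k = 4.79e+06 × exp(-9.97436)
Step 5: k = 4.79e+06 × 4.65790e-05 = 2.2311e+02 s⁻¹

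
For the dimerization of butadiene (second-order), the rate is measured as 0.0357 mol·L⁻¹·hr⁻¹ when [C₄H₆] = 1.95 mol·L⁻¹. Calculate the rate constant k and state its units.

0.009389 (mol·L⁻¹)⁻¹·hr⁻¹

Step 1: rate = k[C₄H₆]^2, so k = rate / [C₄H₆]^2.
Step 2: k = 0.0357 / (1.95)^2 = 0.0357 / 3.802.
Step 3: k = 0.009389 (mol·L⁻¹)⁻¹·hr⁻¹.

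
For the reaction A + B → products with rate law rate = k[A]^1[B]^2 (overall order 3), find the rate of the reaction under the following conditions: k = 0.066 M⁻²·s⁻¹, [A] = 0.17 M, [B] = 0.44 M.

0.002172 M/s

Step 1: The rate law is rate = k[A]^1[B]^2, overall order = 1+2 = 3
Step 2: Substitute values: rate = 0.066 × (0.17)^1 × (0.44)^2
Step 3: rate = 0.066 × 0.17 × 0.1936 = 0.00217219 M/s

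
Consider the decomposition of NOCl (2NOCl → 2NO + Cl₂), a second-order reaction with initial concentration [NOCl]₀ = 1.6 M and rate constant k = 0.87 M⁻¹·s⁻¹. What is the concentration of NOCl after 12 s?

0.09038 M

Step 1: For a second-order reaction: 1/[NOCl] = 1/[NOCl]₀ + kt
Step 2: 1/[NOCl] = 1/1.6 + 0.87 × 12
Step 3: 1/[NOCl] = 0.625 + 10.44 = 11.06
Step 4: [NOCl] = 1/11.06 = 0.09038 M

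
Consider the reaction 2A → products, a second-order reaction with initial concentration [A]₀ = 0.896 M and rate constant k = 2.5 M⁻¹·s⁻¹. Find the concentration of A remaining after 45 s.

0.008802 M

Step 1: For a second-order reaction: 1/[A] = 1/[A]₀ + kt
Step 2: 1/[A] = 1/0.896 + 2.5 × 45
Step 3: 1/[A] = 1.116 + 112.5 = 113.6
Step 4: [A] = 1/113.6 = 0.008802 M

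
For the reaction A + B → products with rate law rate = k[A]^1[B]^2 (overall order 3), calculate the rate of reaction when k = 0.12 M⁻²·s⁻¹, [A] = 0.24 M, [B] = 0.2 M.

0.001152 M/s

Step 1: The rate law is rate = k[A]^1[B]^2, overall order = 1+2 = 3
Step 2: Substitute values: rate = 0.12 × (0.24)^1 × (0.2)^2
Step 3: rate = 0.12 × 0.24 × 0.04 = 0.001152 M/s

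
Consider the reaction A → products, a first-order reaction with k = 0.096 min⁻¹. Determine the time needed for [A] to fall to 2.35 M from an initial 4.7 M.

7.22 min

Step 1: For first-order: t = ln([A]₀/[A])/k
Step 2: t = ln(4.7/2.35)/0.096
Step 3: t = ln(2)/0.096
Step 4: t = 0.6931/0.096 = 7.22 min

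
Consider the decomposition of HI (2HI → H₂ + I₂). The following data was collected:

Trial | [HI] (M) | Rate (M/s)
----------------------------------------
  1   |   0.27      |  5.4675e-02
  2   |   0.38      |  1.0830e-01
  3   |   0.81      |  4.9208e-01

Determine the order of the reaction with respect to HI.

second order (2)

Step 1: Compare trials to find order n where rate₂/rate₁ = ([HI]₂/[HI]₁)^n
Step 2: rate₂/rate₁ = 1.0830e-01/5.4675e-02 = 1.981
Step 3: [HI]₂/[HI]₁ = 0.38/0.27 = 1.407
Step 4: n = ln(1.981)/ln(1.407) = 2.00 ≈ 2
Step 5: The reaction is second order in HI.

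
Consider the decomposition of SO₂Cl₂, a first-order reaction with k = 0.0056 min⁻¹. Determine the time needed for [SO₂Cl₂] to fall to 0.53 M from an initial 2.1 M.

245.9 min

Step 1: For first-order: t = ln([SO₂Cl₂]₀/[SO₂Cl₂])/k
Step 2: t = ln(2.1/0.53)/0.0056
Step 3: t = ln(3.962)/0.0056
Step 4: t = 1.377/0.0056 = 245.9 min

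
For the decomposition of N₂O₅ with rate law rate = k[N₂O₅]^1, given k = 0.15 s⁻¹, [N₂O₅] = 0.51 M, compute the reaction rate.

0.0765 M/s

Step 1: Identify the rate law: rate = k[N₂O₅]^1
Step 2: Substitute values: rate = 0.15 × (0.51)^1
Step 3: Calculate: rate = 0.15 × 0.51 = 0.0765 M/s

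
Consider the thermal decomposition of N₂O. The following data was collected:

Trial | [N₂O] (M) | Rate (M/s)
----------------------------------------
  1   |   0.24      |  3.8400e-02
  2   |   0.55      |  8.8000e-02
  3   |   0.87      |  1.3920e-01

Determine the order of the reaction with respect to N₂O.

first order (1)

Step 1: Compare trials to find order n where rate₂/rate₁ = ([N₂O]₂/[N₂O]₁)^n
Step 2: rate₂/rate₁ = 8.8000e-02/3.8400e-02 = 2.292
Step 3: [N₂O]₂/[N₂O]₁ = 0.55/0.24 = 2.292
Step 4: n = ln(2.292)/ln(2.292) = 1.00 ≈ 1
Step 5: The reaction is first order in N₂O.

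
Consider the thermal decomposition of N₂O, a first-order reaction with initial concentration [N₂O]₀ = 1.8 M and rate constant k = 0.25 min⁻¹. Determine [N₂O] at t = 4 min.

0.6622 M

Step 1: For a first-order reaction: [N₂O] = [N₂O]₀ × e^(-kt)
Step 2: [N₂O] = 1.8 × e^(-0.25 × 4)
Step 3: [N₂O] = 1.8 × e^(-1)
Step 4: [N₂O] = 1.8 × 0.367879 = 0.6622 M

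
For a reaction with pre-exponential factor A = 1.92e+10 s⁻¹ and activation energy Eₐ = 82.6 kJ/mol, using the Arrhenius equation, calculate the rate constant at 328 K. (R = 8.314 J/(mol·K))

1.34e-03 s⁻¹

Step 1: Use the Arrhenius equation: k = A × exp(-Eₐ/RT)
Step 2: Convert Eₐ to J/mol: 82.6 kJ/mol = 82600 J/mol
Step 3: Calculate the exponent: -Eₐ/(RT) = -82600/(8.314 × 328) = -30.28978
Step 4: k = 1.92e+10 × exp(-30.28978)
Step 5: k = 1.92e+10 × 7.00351e-14 = 1.3447e-03 s⁻¹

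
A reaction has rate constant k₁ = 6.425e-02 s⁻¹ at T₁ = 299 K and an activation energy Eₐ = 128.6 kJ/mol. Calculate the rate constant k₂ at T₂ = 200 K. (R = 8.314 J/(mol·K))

4.861e-13 s⁻¹

Step 1: Use the two-temperature Arrhenius form: ln(k₂/k₁) = -Eₐ/R × (1/T₂ - 1/T₁)
Step 2: Convert Eₐ to J/mol: 128.6 kJ/mol = 128600 J/mol
Step 3: 1/T₂ - 1/T₁ = 1/200 - 1/299 = 1.655518e-03 K⁻¹
Step 4: ln(k₂/k₁) = -128600/8.314 × 1.655518e-03 = -25.60736
Step 5: k₂ = k₁ × exp(-25.60736) = 6.425e-02 × 7.56597e-12 = 4.861e-13 s⁻¹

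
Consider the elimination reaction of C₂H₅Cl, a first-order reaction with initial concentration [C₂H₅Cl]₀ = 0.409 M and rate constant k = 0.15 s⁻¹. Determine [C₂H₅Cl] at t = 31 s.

0.003911 M

Step 1: For a first-order reaction: [C₂H₅Cl] = [C₂H₅Cl]₀ × e^(-kt)
Step 2: [C₂H₅Cl] = 0.409 × e^(-0.15 × 31)
Step 3: [C₂H₅Cl] = 0.409 × e^(-4.65)
Step 4: [C₂H₅Cl] = 0.409 × 0.0095616 = 0.003911 M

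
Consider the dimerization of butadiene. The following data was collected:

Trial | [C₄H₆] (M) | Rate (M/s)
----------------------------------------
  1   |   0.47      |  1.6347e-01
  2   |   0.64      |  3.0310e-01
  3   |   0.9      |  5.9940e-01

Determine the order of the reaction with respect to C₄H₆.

second order (2)

Step 1: Compare trials to find order n where rate₂/rate₁ = ([C₄H₆]₂/[C₄H₆]₁)^n
Step 2: rate₂/rate₁ = 3.0310e-01/1.6347e-01 = 1.854
Step 3: [C₄H₆]₂/[C₄H₆]₁ = 0.64/0.47 = 1.362
Step 4: n = ln(1.854)/ln(1.362) = 2.00 ≈ 2
Step 5: The reaction is second order in C₄H₆.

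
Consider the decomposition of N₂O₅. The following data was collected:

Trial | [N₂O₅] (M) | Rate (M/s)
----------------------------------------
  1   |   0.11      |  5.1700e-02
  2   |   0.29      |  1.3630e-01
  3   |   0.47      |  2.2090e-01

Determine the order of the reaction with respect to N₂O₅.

first order (1)

Step 1: Compare trials to find order n where rate₂/rate₁ = ([N₂O₅]₂/[N₂O₅]₁)^n
Step 2: rate₂/rate₁ = 1.3630e-01/5.1700e-02 = 2.636
Step 3: [N₂O₅]₂/[N₂O₅]₁ = 0.29/0.11 = 2.636
Step 4: n = ln(2.636)/ln(2.636) = 1.00 ≈ 1
Step 5: The reaction is first order in N₂O₅.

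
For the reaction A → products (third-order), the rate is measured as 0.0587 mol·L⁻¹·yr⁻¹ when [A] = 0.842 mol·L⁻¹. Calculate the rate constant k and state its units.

0.09833 (mol·L⁻¹)⁻²·yr⁻¹

Step 1: rate = k[A]^3, so k = rate / [A]^3.
Step 2: k = 0.0587 / (0.842)^3 = 0.0587 / 0.5969.
Step 3: k = 0.09833 (mol·L⁻¹)⁻²·yr⁻¹.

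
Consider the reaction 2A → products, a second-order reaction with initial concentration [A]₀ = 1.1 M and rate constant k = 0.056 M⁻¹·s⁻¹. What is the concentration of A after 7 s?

0.7686 M

Step 1: For a second-order reaction: 1/[A] = 1/[A]₀ + kt
Step 2: 1/[A] = 1/1.1 + 0.056 × 7
Step 3: 1/[A] = 0.9091 + 0.392 = 1.301
Step 4: [A] = 1/1.301 = 0.7686 M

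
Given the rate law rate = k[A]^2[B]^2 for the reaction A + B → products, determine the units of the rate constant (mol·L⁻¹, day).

(mol·L⁻¹)⁻³·day⁻¹

Step 1: Overall order = 2 + 2 = 4.
Step 2: rate has units mol·L⁻¹·day⁻¹; [A]^2[B]^2 has units (mol·L⁻¹)^4.
Step 3: k = rate/([A]^2[B]^2), so units of k = (mol·L⁻¹)^(1-4)·day⁻¹ = (mol·L⁻¹)⁻³·day⁻¹.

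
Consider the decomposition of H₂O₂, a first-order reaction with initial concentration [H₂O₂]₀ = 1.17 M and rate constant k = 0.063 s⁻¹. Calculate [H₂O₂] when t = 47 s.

0.06057 M

Step 1: For a first-order reaction: [H₂O₂] = [H₂O₂]₀ × e^(-kt)
Step 2: [H₂O₂] = 1.17 × e^(-0.063 × 47)
Step 3: [H₂O₂] = 1.17 × e^(-2.961)
Step 4: [H₂O₂] = 1.17 × 0.0517671 = 0.06057 M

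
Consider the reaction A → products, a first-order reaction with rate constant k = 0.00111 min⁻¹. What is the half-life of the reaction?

624.5 min

Step 1: For a first-order reaction, t₁/₂ = ln(2)/k
Step 2: t₁/₂ = ln(2)/0.00111
Step 3: t₁/₂ = 0.6931/0.00111 = 624.5 min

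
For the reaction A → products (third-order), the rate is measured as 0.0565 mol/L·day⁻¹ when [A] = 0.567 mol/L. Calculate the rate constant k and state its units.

0.31 (mol/L)⁻²·day⁻¹

Step 1: rate = k[A]^3, so k = rate / [A]^3.
Step 2: k = 0.0565 / (0.567)^3 = 0.0565 / 0.1823.
Step 3: k = 0.31 (mol/L)⁻²·day⁻¹.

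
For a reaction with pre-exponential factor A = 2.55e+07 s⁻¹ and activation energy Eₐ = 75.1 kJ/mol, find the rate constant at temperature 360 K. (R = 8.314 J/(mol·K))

3.23e-04 s⁻¹

Step 1: Use the Arrhenius equation: k = A × exp(-Eₐ/RT)
Step 2: Convert Eₐ to J/mol: 75.1 kJ/mol = 75100 J/mol
Step 3: Calculate the exponent: -Eₐ/(RT) = -75100/(8.314 × 360) = -25.09155
Step 4: k = 2.55e+07 × exp(-25.09155)
Step 5: k = 2.55e+07 × 1.26730e-11 = 3.2316e-04 s⁻¹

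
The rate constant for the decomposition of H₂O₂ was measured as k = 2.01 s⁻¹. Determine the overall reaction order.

first order (1)

Step 1: The units of k for an nth-order reaction are (concentration)^(1-n)·(time)⁻¹.
Step 2: Here k has units s⁻¹, so the concentration exponent is 0.
Step 3: 1 - n = 0 ⇒ n = 1. The reaction is first order.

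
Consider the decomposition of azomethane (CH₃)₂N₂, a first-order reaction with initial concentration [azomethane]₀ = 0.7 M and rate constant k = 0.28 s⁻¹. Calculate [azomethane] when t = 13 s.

0.01838 M

Step 1: For a first-order reaction: [azomethane] = [azomethane]₀ × e^(-kt)
Step 2: [azomethane] = 0.7 × e^(-0.28 × 13)
Step 3: [azomethane] = 0.7 × e^(-3.64)
Step 4: [azomethane] = 0.7 × 0.0262523 = 0.01838 M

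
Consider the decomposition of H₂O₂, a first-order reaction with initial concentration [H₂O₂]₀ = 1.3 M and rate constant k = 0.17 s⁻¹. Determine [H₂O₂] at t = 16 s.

0.08564 M

Step 1: For a first-order reaction: [H₂O₂] = [H₂O₂]₀ × e^(-kt)
Step 2: [H₂O₂] = 1.3 × e^(-0.17 × 16)
Step 3: [H₂O₂] = 1.3 × e^(-2.72)
Step 4: [H₂O₂] = 1.3 × 0.0658748 = 0.08564 M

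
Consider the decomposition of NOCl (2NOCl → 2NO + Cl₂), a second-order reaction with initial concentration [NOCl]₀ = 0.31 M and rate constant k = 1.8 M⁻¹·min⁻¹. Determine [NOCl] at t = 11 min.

0.04343 M

Step 1: For a second-order reaction: 1/[NOCl] = 1/[NOCl]₀ + kt
Step 2: 1/[NOCl] = 1/0.31 + 1.8 × 11
Step 3: 1/[NOCl] = 3.226 + 19.8 = 23.03
Step 4: [NOCl] = 1/23.03 = 0.04343 M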